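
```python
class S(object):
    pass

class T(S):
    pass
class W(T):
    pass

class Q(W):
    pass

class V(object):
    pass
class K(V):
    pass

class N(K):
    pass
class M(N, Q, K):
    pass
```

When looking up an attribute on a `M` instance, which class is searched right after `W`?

T

L[M] = M + merge(L[N], L[Q], L[K], [N Q K])
  take N:  [N K V object] + [Q W T S object] + [K V object] + [N Q K]
  take Q:  [K V object] + [Q W T S object] + [K V object] + [Q K]
  take K:  [K V object] + [W T S object] + [K V object] + [K]
  take V:  [V object] + [W T S object] + [V object]
  take W:  [object] + [W T S object] + [object]
  take T:  [object] + [T S object] + [object]
  take S:  [object] + [S object] + [object]
  take object:  [object] + [object] + [object]
MRO: M N Q K V W T S object
W is at position 5; next is T.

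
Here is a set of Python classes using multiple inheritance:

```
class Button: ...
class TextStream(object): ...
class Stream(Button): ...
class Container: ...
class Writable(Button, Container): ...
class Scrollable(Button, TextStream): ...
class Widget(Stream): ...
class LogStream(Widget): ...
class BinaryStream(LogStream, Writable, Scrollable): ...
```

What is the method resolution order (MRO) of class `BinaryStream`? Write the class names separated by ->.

L[BinaryStream] = BinaryStream + merge(L[LogStream], L[Writable], L[Scrollable], [LogStream Writable Scrollable])
  take LogStream:  [LogStream Widget Stream Button object] + [Writable Button Container object] + [Scrollable Button TextStream object] + [LogStream Writable Scrollable]
  take Widget:  [Widget Stream Button object] + [Writable Button Container object] + [Scrollable Button TextStream object] + [Writable Scrollable]
  take Stream:  [Stream Button object] + [Writable Button Container object] + [Scrollable Button TextStream object] + [Writable Scrollable]
  take Writable:  [Button object] + [Writable Button Container object] + [Scrollable Button TextStream object] + [Writable Scrollable]
  take Scrollable:  [Button object] + [Button Container object] + [Scrollable Button TextStream object] + [Scrollable]
  take Button:  [Button object] + [Button Container object] + [Button TextStream object]
  take Container:  [object] + [Container object] + [TextStream object]
  take TextStream:  [object] + [object] + [TextStream object]
  take object:  [object] + [object] + [object]

BinaryStream -> LogStream -> Widget -> Stream -> Writable -> Scrollable -> Button -> Container -> TextStream -> object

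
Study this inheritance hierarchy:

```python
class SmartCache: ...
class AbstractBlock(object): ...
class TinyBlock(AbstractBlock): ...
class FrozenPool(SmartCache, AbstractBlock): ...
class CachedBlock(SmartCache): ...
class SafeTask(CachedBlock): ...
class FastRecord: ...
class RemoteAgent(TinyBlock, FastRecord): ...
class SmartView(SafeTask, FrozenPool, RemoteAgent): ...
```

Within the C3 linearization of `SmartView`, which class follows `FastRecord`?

L[SmartView] = SmartView + merge(L[SafeTask], L[FrozenPool], L[RemoteAgent], [SafeTask FrozenPool RemoteAgent])
  take SafeTask:  [SafeTask CachedBlock SmartCache object] + [FrozenPool SmartCache AbstractBlock object] + [RemoteAgent TinyBlock AbstractBlock FastRecord object] + [SafeTask FrozenPool RemoteAgent]
  take CachedBlock:  [CachedBlock SmartCache object] + [FrozenPool SmartCache AbstractBlock object] + [RemoteAgent TinyBlock AbstractBlock FastRecord object] + [FrozenPool RemoteAgent]
  take FrozenPool:  [SmartCache object] + [FrozenPool SmartCache AbstractBlock object] + [RemoteAgent TinyBlock AbstractBlock FastRecord object] + [FrozenPool RemoteAgent]
  take SmartCache:  [SmartCache object] + [SmartCache AbstractBlock object] + [RemoteAgent TinyBlock AbstractBlock FastRecord object] + [RemoteAgent]
  take RemoteAgent:  [object] + [AbstractBlock object] + [RemoteAgent TinyBlock AbstractBlock FastRecord object] + [RemoteAgent]
  take TinyBlock:  [object] + [AbstractBlock object] + [TinyBlock AbstractBlock FastRecord object]
  take AbstractBlock:  [object] + [AbstractBlock object] + [AbstractBlock FastRecord object]
  take FastRecord:  [object] + [object] + [FastRecord object]
  take object:  [object] + [object] + [object]
MRO: SmartView SafeTask CachedBlock FrozenPool SmartCache RemoteAgent TinyBlock AbstractBlock FastRecord object
FastRecord is at position 8; next is object.

object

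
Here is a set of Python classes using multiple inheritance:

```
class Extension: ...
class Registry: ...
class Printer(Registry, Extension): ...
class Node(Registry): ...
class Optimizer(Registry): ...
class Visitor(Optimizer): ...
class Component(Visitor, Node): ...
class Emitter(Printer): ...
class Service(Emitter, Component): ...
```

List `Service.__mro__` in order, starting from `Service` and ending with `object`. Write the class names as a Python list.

[Service, Emitter, Printer, Component, Visitor, Optimizer, Node, Registry, Extension, object]

L[Service] = Service + merge(L[Emitter], L[Component], [Emitter Component])
  take Emitter:  [Emitter Printer Registry Extension object] + [Component Visitor Optimizer Node Registry object] + [Emitter Component]
  take Printer:  [Printer Registry Extension object] + [Component Visitor Optimizer Node Registry object] + [Component]
  take Component:  [Registry Extension object] + [Component Visitor Optimizer Node Registry object] + [Component]
  take Visitor:  [Registry Extension object] + [Visitor Optimizer Node Registry object]
  take Optimizer:  [Registry Extension object] + [Optimizer Node Registry object]
  take Node:  [Registry Extension object] + [Node Registry object]
  take Registry:  [Registry Extension object] + [Registry object]
  take Extension:  [Extension object] + [object]
  take object:  [object] + [object]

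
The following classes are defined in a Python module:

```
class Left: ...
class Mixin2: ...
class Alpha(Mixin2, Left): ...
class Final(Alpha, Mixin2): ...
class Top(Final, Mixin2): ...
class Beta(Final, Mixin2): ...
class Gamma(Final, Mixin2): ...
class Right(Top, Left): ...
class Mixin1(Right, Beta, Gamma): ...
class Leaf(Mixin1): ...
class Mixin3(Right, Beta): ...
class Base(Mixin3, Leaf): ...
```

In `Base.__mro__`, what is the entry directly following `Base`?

L[Base] = Base + merge(L[Mixin3], L[Leaf], [Mixin3 Leaf])
  take Mixin3:  [Mixin3 Right Top Beta Final Alpha Mixin2 Left object] + [Leaf Mixin1 Right Top Beta Gamma Final Alpha Mixin2 Left object] + [Mixin3 Leaf]
  take Leaf:  [Right Top Beta Final Alpha Mixin2 Left object] + [Leaf Mixin1 Right Top Beta Gamma Final Alpha Mixin2 Left object] + [Leaf]
  take Mixin1:  [Right Top Beta Final Alpha Mixin2 Left object] + [Mixin1 Right Top Beta Gamma Final Alpha Mixin2 Left object]
  take Right:  [Right Top Beta Final Alpha Mixin2 Left object] + [Right Top Beta Gamma Final Alpha Mixin2 Left object]
  take Top:  [Top Beta Final Alpha Mixin2 Left object] + [Top Beta Gamma Final Alpha Mixin2 Left object]
  take Beta:  [Beta Final Alpha Mixin2 Left object] + [Beta Gamma Final Alpha Mixin2 Left object]
  take Gamma:  [Final Alpha Mixin2 Left object] + [Gamma Final Alpha Mixin2 Left object]
  take Final:  [Final Alpha Mixin2 Left object] + [Final Alpha Mixin2 Left object]
  take Alpha:  [Alpha Mixin2 Left object] + [Alpha Mixin2 Left object]
  take Mixin2:  [Mixin2 Left object] + [Mixin2 Left object]
  take Left:  [Left object] + [Left object]
  take object:  [object] + [object]
MRO: Base Mixin3 Leaf Mixin1 Right Top Beta Gamma Final Alpha Mixin2 Left object
Base is at position 0; next is Mixin3.

Mixin3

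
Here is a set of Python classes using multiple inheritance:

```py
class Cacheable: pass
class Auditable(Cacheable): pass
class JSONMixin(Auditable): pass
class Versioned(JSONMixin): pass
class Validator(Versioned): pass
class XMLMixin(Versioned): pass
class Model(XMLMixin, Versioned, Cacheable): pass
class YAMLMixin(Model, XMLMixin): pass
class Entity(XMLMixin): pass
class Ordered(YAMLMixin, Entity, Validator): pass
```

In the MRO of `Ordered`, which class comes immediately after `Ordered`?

L[Ordered] = Ordered + merge(L[YAMLMixin], L[Entity], L[Validator], [YAMLMixin Entity Validator])
  take YAMLMixin:  [YAMLMixin Model XMLMixin Versioned JSONMixin Auditable Cacheable object] + [Entity XMLMixin Versioned JSONMixin Auditable Cacheable object] + [Validator Versioned JSONMixin Auditable Cacheable object] + [YAMLMixin Entity Validator]
  take Model:  [Model XMLMixin Versioned JSONMixin Auditable Cacheable object] + [Entity XMLMixin Versioned JSONMixin Auditable Cacheable object] + [Validator Versioned JSONMixin Auditable Cacheable object] + [Entity Validator]
  take Entity:  [XMLMixin Versioned JSONMixin Auditable Cacheable object] + [Entity XMLMixin Versioned JSONMixin Auditable Cacheable object] + [Validator Versioned JSONMixin Auditable Cacheable object] + [Entity Validator]
  take XMLMixin:  [XMLMixin Versioned JSONMixin Auditable Cacheable object] + [XMLMixin Versioned JSONMixin Auditable Cacheable object] + [Validator Versioned JSONMixin Auditable Cacheable object] + [Validator]
  take Validator:  [Versioned JSONMixin Auditable Cacheable object] + [Versioned JSONMixin Auditable Cacheable object] + [Validator Versioned JSONMixin Auditable Cacheable object] + [Validator]
  take Versioned:  [Versioned JSONMixin Auditable Cacheable object] + [Versioned JSONMixin Auditable Cacheable object] + [Versioned JSONMixin Auditable Cacheable object]
  take JSONMixin:  [JSONMixin Auditable Cacheable object] + [JSONMixin Auditable Cacheable object] + [JSONMixin Auditable Cacheable object]
  take Auditable:  [Auditable Cacheable object] + [Auditable Cacheable object] + [Auditable Cacheable object]
  take Cacheable:  [Cacheable object] + [Cacheable object] + [Cacheable object]
  take object:  [object] + [object] + [object]
MRO: Ordered YAMLMixin Model Entity XMLMixin Validator Versioned JSONMixin Auditable Cacheable object
Ordered is at position 0; next is YAMLMixin.

YAMLMixin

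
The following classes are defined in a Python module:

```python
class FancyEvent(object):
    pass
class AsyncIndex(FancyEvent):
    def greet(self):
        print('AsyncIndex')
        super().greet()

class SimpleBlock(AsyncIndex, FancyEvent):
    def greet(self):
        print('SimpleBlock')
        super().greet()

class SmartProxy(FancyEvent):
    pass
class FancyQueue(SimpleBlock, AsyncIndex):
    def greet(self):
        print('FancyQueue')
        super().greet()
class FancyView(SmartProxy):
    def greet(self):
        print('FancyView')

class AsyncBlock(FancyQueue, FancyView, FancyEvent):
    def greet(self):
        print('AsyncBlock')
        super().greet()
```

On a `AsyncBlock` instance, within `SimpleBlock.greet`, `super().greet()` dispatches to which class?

AsyncIndex

L[AsyncBlock] = AsyncBlock + merge(L[FancyQueue], L[FancyView], L[FancyEvent], [FancyQueue FancyView FancyEvent])
  take FancyQueue:  [FancyQueue SimpleBlock AsyncIndex FancyEvent object] + [FancyView SmartProxy FancyEvent object] + [FancyEvent object] + [FancyQueue FancyView FancyEvent]
  take SimpleBlock:  [SimpleBlock AsyncIndex FancyEvent object] + [FancyView SmartProxy FancyEvent object] + [FancyEvent object] + [FancyView FancyEvent]
  take AsyncIndex:  [AsyncIndex FancyEvent object] + [FancyView SmartProxy FancyEvent object] + [FancyEvent object] + [FancyView FancyEvent]
  take FancyView:  [FancyEvent object] + [FancyView SmartProxy FancyEvent object] + [FancyEvent object] + [FancyView FancyEvent]
  take SmartProxy:  [FancyEvent object] + [SmartProxy FancyEvent object] + [FancyEvent object] + [FancyEvent]
  take FancyEvent:  [FancyEvent object] + [FancyEvent object] + [FancyEvent object] + [FancyEvent]
  take object:  [object] + [object] + [object]
MRO: AsyncBlock FancyQueue SimpleBlock AsyncIndex FancyView SmartProxy FancyEvent object
super() in SimpleBlock.greet on a AsyncBlock instance goes to the class after SimpleBlock in AsyncBlock's MRO: AsyncIndex.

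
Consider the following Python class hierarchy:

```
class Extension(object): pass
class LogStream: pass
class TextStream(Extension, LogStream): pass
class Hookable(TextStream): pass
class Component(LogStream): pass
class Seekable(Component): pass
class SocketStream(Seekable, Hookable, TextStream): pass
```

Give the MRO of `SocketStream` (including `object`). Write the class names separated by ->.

SocketStream -> Seekable -> Component -> Hookable -> TextStream -> Extension -> LogStream -> object

L[SocketStream] = SocketStream + merge(L[Seekable], L[Hookable], L[TextStream], [Seekable Hookable TextStream])
  take Seekable:  [Seekable Component LogStream object] + [Hookable TextStream Extension LogStream object] + [TextStream Extension LogStream object] + [Seekable Hookable TextStream]
  take Component:  [Component LogStream object] + [Hookable TextStream Extension LogStream object] + [TextStream Extension LogStream object] + [Hookable TextStream]
  take Hookable:  [LogStream object] + [Hookable TextStream Extension LogStream object] + [TextStream Extension LogStream object] + [Hookable TextStream]
  take TextStream:  [LogStream object] + [TextStream Extension LogStream object] + [TextStream Extension LogStream object] + [TextStream]
  take Extension:  [LogStream object] + [Extension LogStream object] + [Extension LogStream object]
  take LogStream:  [LogStream object] + [LogStream object] + [LogStream object]
  take object:  [object] + [object] + [object]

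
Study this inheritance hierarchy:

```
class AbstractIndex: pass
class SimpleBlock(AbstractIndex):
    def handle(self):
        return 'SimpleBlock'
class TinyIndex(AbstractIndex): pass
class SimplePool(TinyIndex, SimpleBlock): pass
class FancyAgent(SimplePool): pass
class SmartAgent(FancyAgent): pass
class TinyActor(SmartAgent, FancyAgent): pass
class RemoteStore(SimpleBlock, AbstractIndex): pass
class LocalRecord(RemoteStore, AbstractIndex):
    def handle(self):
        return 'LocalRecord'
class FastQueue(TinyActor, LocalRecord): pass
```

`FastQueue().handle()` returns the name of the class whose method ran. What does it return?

L[FastQueue] = FastQueue + merge(L[TinyActor], L[LocalRecord], [TinyActor LocalRecord])
  take TinyActor:  [TinyActor SmartAgent FancyAgent SimplePool TinyIndex SimpleBlock AbstractIndex object] + [LocalRecord RemoteStore SimpleBlock AbstractIndex object] + [TinyActor LocalRecord]
  take SmartAgent:  [SmartAgent FancyAgent SimplePool TinyIndex SimpleBlock AbstractIndex object] + [LocalRecord RemoteStore SimpleBlock AbstractIndex object] + [LocalRecord]
  take FancyAgent:  [FancyAgent SimplePool TinyIndex SimpleBlock AbstractIndex object] + [LocalRecord RemoteStore SimpleBlock AbstractIndex object] + [LocalRecord]
  take SimplePool:  [SimplePool TinyIndex SimpleBlock AbstractIndex object] + [LocalRecord RemoteStore SimpleBlock AbstractIndex object] + [LocalRecord]
  take TinyIndex:  [TinyIndex SimpleBlock AbstractIndex object] + [LocalRecord RemoteStore SimpleBlock AbstractIndex object] + [LocalRecord]
  take LocalRecord:  [SimpleBlock AbstractIndex object] + [LocalRecord RemoteStore SimpleBlock AbstractIndex object] + [LocalRecord]
  take RemoteStore:  [SimpleBlock AbstractIndex object] + [RemoteStore SimpleBlock AbstractIndex object]
  take SimpleBlock:  [SimpleBlock AbstractIndex object] + [SimpleBlock AbstractIndex object]
  take AbstractIndex:  [AbstractIndex object] + [AbstractIndex object]
  take object:  [object] + [object]
MRO: FastQueue TinyActor SmartAgent FancyAgent SimplePool TinyIndex LocalRecord RemoteStore SimpleBlock AbstractIndex object
handle is defined in: LocalRecord, SimpleBlock. First along the MRO is LocalRecord.

LocalRecord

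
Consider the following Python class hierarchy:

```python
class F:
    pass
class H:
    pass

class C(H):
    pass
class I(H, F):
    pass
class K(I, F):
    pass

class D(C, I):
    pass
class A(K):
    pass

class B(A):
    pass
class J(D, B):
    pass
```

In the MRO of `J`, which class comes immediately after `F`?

object

L[J] = J + merge(L[D], L[B], [D B])
  take D:  [D C I H F object] + [B A K I H F object] + [D B]
  take C:  [C I H F object] + [B A K I H F object] + [B]
  take B:  [I H F object] + [B A K I H F object] + [B]
  take A:  [I H F object] + [A K I H F object]
  take K:  [I H F object] + [K I H F object]
  take I:  [I H F object] + [I H F object]
  take H:  [H F object] + [H F object]
  take F:  [F object] + [F object]
  take object:  [object] + [object]
MRO: J D C B A K I H F object
F is at position 8; next is object.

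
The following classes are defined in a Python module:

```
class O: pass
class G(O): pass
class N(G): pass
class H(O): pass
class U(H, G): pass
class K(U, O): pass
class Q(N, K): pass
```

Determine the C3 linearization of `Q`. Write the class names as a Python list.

L[Q] = Q + merge(L[N], L[K], [N K])
  take N:  [N G O object] + [K U H G O object] + [N K]
  take K:  [G O object] + [K U H G O object] + [K]
  take U:  [G O object] + [U H G O object]
  take H:  [G O object] + [H G O object]
  take G:  [G O object] + [G O object]
  take O:  [O object] + [O object]
  take object:  [object] + [object]

[Q, N, K, U, H, G, O, object]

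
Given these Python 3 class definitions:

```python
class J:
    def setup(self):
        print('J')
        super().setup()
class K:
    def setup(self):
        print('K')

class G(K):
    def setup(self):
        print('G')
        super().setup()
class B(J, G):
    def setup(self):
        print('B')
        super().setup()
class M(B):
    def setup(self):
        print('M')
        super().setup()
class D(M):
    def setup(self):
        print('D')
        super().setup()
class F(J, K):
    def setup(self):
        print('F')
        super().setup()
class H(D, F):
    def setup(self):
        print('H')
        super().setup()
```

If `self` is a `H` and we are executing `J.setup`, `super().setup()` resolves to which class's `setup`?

G

L[H] = H + merge(L[D], L[F], [D F])
  take D:  [D M B J G K object] + [F J K object] + [D F]
  take M:  [M B J G K object] + [F J K object] + [F]
  take B:  [B J G K object] + [F J K object] + [F]
  take F:  [J G K object] + [F J K object] + [F]
  take J:  [J G K object] + [J K object]
  take G:  [G K object] + [K object]
  take K:  [K object] + [K object]
  take object:  [object] + [object]
MRO: H D M B F J G K object
super() in J.setup on a H instance goes to the class after J in H's MRO: G.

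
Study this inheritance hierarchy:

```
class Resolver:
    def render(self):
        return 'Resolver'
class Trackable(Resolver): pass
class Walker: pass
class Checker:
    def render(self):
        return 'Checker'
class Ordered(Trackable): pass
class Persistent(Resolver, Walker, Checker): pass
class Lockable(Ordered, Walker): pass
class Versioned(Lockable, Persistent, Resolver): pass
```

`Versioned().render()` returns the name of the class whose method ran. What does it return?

L[Versioned] = Versioned + merge(L[Lockable], L[Persistent], L[Resolver], [Lockable Persistent Resolver])
  take Lockable:  [Lockable Ordered Trackable Resolver Walker object] + [Persistent Resolver Walker Checker object] + [Resolver object] + [Lockable Persistent Resolver]
  take Ordered:  [Ordered Trackable Resolver Walker object] + [Persistent Resolver Walker Checker object] + [Resolver object] + [Persistent Resolver]
  take Trackable:  [Trackable Resolver Walker object] + [Persistent Resolver Walker Checker object] + [Resolver object] + [Persistent Resolver]
  take Persistent:  [Resolver Walker object] + [Persistent Resolver Walker Checker object] + [Resolver object] + [Persistent Resolver]
  take Resolver:  [Resolver Walker object] + [Resolver Walker Checker object] + [Resolver object] + [Resolver]
  take Walker:  [Walker object] + [Walker Checker object] + [object]
  take Checker:  [object] + [Checker object] + [object]
  take object:  [object] + [object] + [object]
MRO: Versioned Lockable Ordered Trackable Persistent Resolver Walker Checker object
render is defined in: Checker, Resolver. First along the MRO is Resolver.

Resolver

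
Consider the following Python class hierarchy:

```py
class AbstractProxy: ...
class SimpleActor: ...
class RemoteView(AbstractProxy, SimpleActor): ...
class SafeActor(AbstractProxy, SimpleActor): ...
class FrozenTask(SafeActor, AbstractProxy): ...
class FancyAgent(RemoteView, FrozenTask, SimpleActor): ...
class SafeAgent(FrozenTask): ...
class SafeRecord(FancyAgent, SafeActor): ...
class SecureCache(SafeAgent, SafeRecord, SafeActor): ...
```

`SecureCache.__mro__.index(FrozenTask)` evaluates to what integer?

5

L[SecureCache] = SecureCache + merge(L[SafeAgent], L[SafeRecord], L[SafeActor], [SafeAgent SafeRecord SafeActor])
  take SafeAgent:  [SafeAgent FrozenTask SafeActor AbstractProxy SimpleActor object] + [SafeRecord FancyAgent RemoteView FrozenTask SafeActor AbstractProxy SimpleActor object] + [SafeActor AbstractProxy SimpleActor object] + [SafeAgent SafeRecord SafeActor]
  take SafeRecord:  [FrozenTask SafeActor AbstractProxy SimpleActor object] + [SafeRecord FancyAgent RemoteView FrozenTask SafeActor AbstractProxy SimpleActor object] + [SafeActor AbstractProxy SimpleActor object] + [SafeRecord SafeActor]
  take FancyAgent:  [FrozenTask SafeActor AbstractProxy SimpleActor object] + [FancyAgent RemoteView FrozenTask SafeActor AbstractProxy SimpleActor object] + [SafeActor AbstractProxy SimpleActor object] + [SafeActor]
  take RemoteView:  [FrozenTask SafeActor AbstractProxy SimpleActor object] + [RemoteView FrozenTask SafeActor AbstractProxy SimpleActor object] + [SafeActor AbstractProxy SimpleActor object] + [SafeActor]
  take FrozenTask:  [FrozenTask SafeActor AbstractProxy SimpleActor object] + [FrozenTask SafeActor AbstractProxy SimpleActor object] + [SafeActor AbstractProxy SimpleActor object] + [SafeActor]
  take SafeActor:  [SafeActor AbstractProxy SimpleActor object] + [SafeActor AbstractProxy SimpleActor object] + [SafeActor AbstractProxy SimpleActor object] + [SafeActor]
  take AbstractProxy:  [AbstractProxy SimpleActor object] + [AbstractProxy SimpleActor object] + [AbstractProxy SimpleActor object]
  take SimpleActor:  [SimpleActor object] + [SimpleActor object] + [SimpleActor object]
  take object:  [object] + [object] + [object]
MRO: SecureCache SafeAgent SafeRecord FancyAgent RemoteView FrozenTask SafeActor AbstractProxy SimpleActor object
FrozenTask sits at index 5.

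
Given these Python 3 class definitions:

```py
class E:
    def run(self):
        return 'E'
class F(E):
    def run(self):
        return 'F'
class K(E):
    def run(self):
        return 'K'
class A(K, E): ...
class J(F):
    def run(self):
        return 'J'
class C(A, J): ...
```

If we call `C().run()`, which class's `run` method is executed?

L[C] = C + merge(L[A], L[J], [A J])
  take A:  [A K E object] + [J F E object] + [A J]
  take K:  [K E object] + [J F E object] + [J]
  take J:  [E object] + [J F E object] + [J]
  take F:  [E object] + [F E object]
  take E:  [E object] + [E object]
  take object:  [object] + [object]
MRO: C A K J F E object
run is defined in: E, F, J, K. First along the MRO is K.

K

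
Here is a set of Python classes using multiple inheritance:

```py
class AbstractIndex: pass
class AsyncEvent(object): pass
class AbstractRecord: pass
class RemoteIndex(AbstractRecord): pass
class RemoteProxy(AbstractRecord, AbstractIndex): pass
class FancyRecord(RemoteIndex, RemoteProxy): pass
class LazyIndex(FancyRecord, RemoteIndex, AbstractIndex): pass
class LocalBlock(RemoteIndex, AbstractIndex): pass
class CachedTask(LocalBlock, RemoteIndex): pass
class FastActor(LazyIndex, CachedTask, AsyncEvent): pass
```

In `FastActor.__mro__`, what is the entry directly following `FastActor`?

L[FastActor] = FastActor + merge(L[LazyIndex], L[CachedTask], L[AsyncEvent], [LazyIndex CachedTask AsyncEvent])
  take LazyIndex:  [LazyIndex FancyRecord RemoteIndex RemoteProxy AbstractRecord AbstractIndex object] + [CachedTask LocalBlock RemoteIndex AbstractRecord AbstractIndex object] + [AsyncEvent object] + [LazyIndex CachedTask AsyncEvent]
  take FancyRecord:  [FancyRecord RemoteIndex RemoteProxy AbstractRecord AbstractIndex object] + [CachedTask LocalBlock RemoteIndex AbstractRecord AbstractIndex object] + [AsyncEvent object] + [CachedTask AsyncEvent]
  take CachedTask:  [RemoteIndex RemoteProxy AbstractRecord AbstractIndex object] + [CachedTask LocalBlock RemoteIndex AbstractRecord AbstractIndex object] + [AsyncEvent object] + [CachedTask AsyncEvent]
  take LocalBlock:  [RemoteIndex RemoteProxy AbstractRecord AbstractIndex object] + [LocalBlock RemoteIndex AbstractRecord AbstractIndex object] + [AsyncEvent object] + [AsyncEvent]
  take RemoteIndex:  [RemoteIndex RemoteProxy AbstractRecord AbstractIndex object] + [RemoteIndex AbstractRecord AbstractIndex object] + [AsyncEvent object] + [AsyncEvent]
  take RemoteProxy:  [RemoteProxy AbstractRecord AbstractIndex object] + [AbstractRecord AbstractIndex object] + [AsyncEvent object] + [AsyncEvent]
  take AbstractRecord:  [AbstractRecord AbstractIndex object] + [AbstractRecord AbstractIndex object] + [AsyncEvent object] + [AsyncEvent]
  take AbstractIndex:  [AbstractIndex object] + [AbstractIndex object] + [AsyncEvent object] + [AsyncEvent]
  take AsyncEvent:  [object] + [object] + [AsyncEvent object] + [AsyncEvent]
  take object:  [object] + [object] + [object]
MRO: FastActor LazyIndex FancyRecord CachedTask LocalBlock RemoteIndex RemoteProxy AbstractRecord AbstractIndex AsyncEvent object
FastActor is at position 0; next is LazyIndex.

LazyIndex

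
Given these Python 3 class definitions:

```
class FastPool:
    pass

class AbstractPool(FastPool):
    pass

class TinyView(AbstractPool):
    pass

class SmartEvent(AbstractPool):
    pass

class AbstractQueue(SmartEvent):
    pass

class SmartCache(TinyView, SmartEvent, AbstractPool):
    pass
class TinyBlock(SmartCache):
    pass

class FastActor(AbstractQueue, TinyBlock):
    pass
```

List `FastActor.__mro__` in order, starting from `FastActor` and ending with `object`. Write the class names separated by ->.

L[FastActor] = FastActor + merge(L[AbstractQueue], L[TinyBlock], [AbstractQueue TinyBlock])
  take AbstractQueue:  [AbstractQueue SmartEvent AbstractPool FastPool object] + [TinyBlock SmartCache TinyView SmartEvent AbstractPool FastPool object] + [AbstractQueue TinyBlock]
  take TinyBlock:  [SmartEvent AbstractPool FastPool object] + [TinyBlock SmartCache TinyView SmartEvent AbstractPool FastPool object] + [TinyBlock]
  take SmartCache:  [SmartEvent AbstractPool FastPool object] + [SmartCache TinyView SmartEvent AbstractPool FastPool object]
  take TinyView:  [SmartEvent AbstractPool FastPool object] + [TinyView SmartEvent AbstractPool FastPool object]
  take SmartEvent:  [SmartEvent AbstractPool FastPool object] + [SmartEvent AbstractPool FastPool object]
  take AbstractPool:  [AbstractPool FastPool object] + [AbstractPool FastPool object]
  take FastPool:  [FastPool object] + [FastPool object]
  take object:  [object] + [object]

FastActor -> AbstractQueue -> TinyBlock -> SmartCache -> TinyView -> SmartEvent -> AbstractPool -> FastPool -> object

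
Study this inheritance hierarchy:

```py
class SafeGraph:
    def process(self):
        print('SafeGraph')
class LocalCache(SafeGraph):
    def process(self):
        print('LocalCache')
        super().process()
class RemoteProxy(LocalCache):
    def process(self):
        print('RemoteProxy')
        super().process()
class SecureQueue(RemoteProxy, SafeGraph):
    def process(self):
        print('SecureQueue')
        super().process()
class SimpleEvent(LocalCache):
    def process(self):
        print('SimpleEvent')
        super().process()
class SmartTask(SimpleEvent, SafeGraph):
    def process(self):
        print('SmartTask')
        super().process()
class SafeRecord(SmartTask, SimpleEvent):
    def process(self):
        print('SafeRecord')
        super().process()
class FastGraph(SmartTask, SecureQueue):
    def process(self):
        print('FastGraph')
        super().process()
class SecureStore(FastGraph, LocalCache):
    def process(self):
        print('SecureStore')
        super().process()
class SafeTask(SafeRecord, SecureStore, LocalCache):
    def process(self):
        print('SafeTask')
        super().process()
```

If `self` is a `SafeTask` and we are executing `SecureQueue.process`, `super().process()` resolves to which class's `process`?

L[SafeTask] = SafeTask + merge(L[SafeRecord], L[SecureStore], L[LocalCache], [SafeRecord SecureStore LocalCache])
  take SafeRecord:  [SafeRecord SmartTask SimpleEvent LocalCache SafeGraph object] + [SecureStore FastGraph SmartTask SimpleEvent SecureQueue RemoteProxy LocalCache SafeGraph object] + [LocalCache SafeGraph object] + [SafeRecord SecureStore LocalCache]
  take SecureStore:  [SmartTask SimpleEvent LocalCache SafeGraph object] + [SecureStore FastGraph SmartTask SimpleEvent SecureQueue RemoteProxy LocalCache SafeGraph object] + [LocalCache SafeGraph object] + [SecureStore LocalCache]
  take FastGraph:  [SmartTask SimpleEvent LocalCache SafeGraph object] + [FastGraph SmartTask SimpleEvent SecureQueue RemoteProxy LocalCache SafeGraph object] + [LocalCache SafeGraph object] + [LocalCache]
  take SmartTask:  [SmartTask SimpleEvent LocalCache SafeGraph object] + [SmartTask SimpleEvent SecureQueue RemoteProxy LocalCache SafeGraph object] + [LocalCache SafeGraph object] + [LocalCache]
  take SimpleEvent:  [SimpleEvent LocalCache SafeGraph object] + [SimpleEvent SecureQueue RemoteProxy LocalCache SafeGraph object] + [LocalCache SafeGraph object] + [LocalCache]
  take SecureQueue:  [LocalCache SafeGraph object] + [SecureQueue RemoteProxy LocalCache SafeGraph object] + [LocalCache SafeGraph object] + [LocalCache]
  take RemoteProxy:  [LocalCache SafeGraph object] + [RemoteProxy LocalCache SafeGraph object] + [LocalCache SafeGraph object] + [LocalCache]
  take LocalCache:  [LocalCache SafeGraph object] + [LocalCache SafeGraph object] + [LocalCache SafeGraph object] + [LocalCache]
  take SafeGraph:  [SafeGraph object] + [SafeGraph object] + [SafeGraph object]
  take object:  [object] + [object] + [object]
MRO: SafeTask SafeRecord SecureStore FastGraph SmartTask SimpleEvent SecureQueue RemoteProxy LocalCache SafeGraph object
super() in SecureQueue.process on a SafeTask instance goes to the class after SecureQueue in SafeTask's MRO: RemoteProxy.

RemoteProxy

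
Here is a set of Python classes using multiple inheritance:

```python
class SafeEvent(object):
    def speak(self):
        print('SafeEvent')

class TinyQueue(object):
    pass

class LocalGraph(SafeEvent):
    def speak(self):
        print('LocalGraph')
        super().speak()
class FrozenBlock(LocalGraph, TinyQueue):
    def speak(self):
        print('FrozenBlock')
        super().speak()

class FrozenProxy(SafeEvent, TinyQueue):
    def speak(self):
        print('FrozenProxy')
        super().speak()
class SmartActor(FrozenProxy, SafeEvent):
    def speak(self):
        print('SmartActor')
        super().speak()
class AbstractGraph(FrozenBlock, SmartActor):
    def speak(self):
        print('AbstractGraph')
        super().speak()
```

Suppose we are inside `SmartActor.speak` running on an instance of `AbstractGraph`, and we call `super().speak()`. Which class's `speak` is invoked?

L[AbstractGraph] = AbstractGraph + merge(L[FrozenBlock], L[SmartActor], [FrozenBlock SmartActor])
  take FrozenBlock:  [FrozenBlock LocalGraph SafeEvent TinyQueue object] + [SmartActor FrozenProxy SafeEvent TinyQueue object] + [FrozenBlock SmartActor]
  take LocalGraph:  [LocalGraph SafeEvent TinyQueue object] + [SmartActor FrozenProxy SafeEvent TinyQueue object] + [SmartActor]
  take SmartActor:  [SafeEvent TinyQueue object] + [SmartActor FrozenProxy SafeEvent TinyQueue object] + [SmartActor]
  take FrozenProxy:  [SafeEvent TinyQueue object] + [FrozenProxy SafeEvent TinyQueue object]
  take SafeEvent:  [SafeEvent TinyQueue object] + [SafeEvent TinyQueue object]
  take TinyQueue:  [TinyQueue object] + [TinyQueue object]
  take object:  [object] + [object]
MRO: AbstractGraph FrozenBlock LocalGraph SmartActor FrozenProxy SafeEvent TinyQueue object
super() in SmartActor.speak on a AbstractGraph instance goes to the class after SmartActor in AbstractGraph's MRO: FrozenProxy.

FrozenProxy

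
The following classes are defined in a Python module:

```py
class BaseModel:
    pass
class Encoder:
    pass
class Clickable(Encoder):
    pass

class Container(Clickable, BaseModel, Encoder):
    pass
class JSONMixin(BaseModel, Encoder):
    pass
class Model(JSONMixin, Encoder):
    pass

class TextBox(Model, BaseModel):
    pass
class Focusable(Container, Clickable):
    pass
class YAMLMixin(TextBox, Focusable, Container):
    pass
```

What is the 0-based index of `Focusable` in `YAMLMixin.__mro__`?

4

L[YAMLMixin] = YAMLMixin + merge(L[TextBox], L[Focusable], L[Container], [TextBox Focusable Container])
  take TextBox:  [TextBox Model JSONMixin BaseModel Encoder object] + [Focusable Container Clickable BaseModel Encoder object] + [Container Clickable BaseModel Encoder object] + [TextBox Focusable Container]
  take Model:  [Model JSONMixin BaseModel Encoder object] + [Focusable Container Clickable BaseModel Encoder object] + [Container Clickable BaseModel Encoder object] + [Focusable Container]
  take JSONMixin:  [JSONMixin BaseModel Encoder object] + [Focusable Container Clickable BaseModel Encoder object] + [Container Clickable BaseModel Encoder object] + [Focusable Container]
  take Focusable:  [BaseModel Encoder object] + [Focusable Container Clickable BaseModel Encoder object] + [Container Clickable BaseModel Encoder object] + [Focusable Container]
  take Container:  [BaseModel Encoder object] + [Container Clickable BaseModel Encoder object] + [Container Clickable BaseModel Encoder object] + [Container]
  take Clickable:  [BaseModel Encoder object] + [Clickable BaseModel Encoder object] + [Clickable BaseModel Encoder object]
  take BaseModel:  [BaseModel Encoder object] + [BaseModel Encoder object] + [BaseModel Encoder object]
  take Encoder:  [Encoder object] + [Encoder object] + [Encoder object]
  take object:  [object] + [object] + [object]
MRO: YAMLMixin TextBox Model JSONMixin Focusable Container Clickable BaseModel Encoder object
Focusable sits at index 4.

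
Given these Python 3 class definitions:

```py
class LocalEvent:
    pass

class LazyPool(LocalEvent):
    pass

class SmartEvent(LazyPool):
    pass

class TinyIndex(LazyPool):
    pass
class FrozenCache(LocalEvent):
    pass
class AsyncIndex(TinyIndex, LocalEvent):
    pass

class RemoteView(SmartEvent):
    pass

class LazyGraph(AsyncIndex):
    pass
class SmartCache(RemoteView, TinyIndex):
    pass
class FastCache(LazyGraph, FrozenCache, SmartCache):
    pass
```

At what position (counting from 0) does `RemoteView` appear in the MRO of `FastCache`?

L[FastCache] = FastCache + merge(L[LazyGraph], L[FrozenCache], L[SmartCache], [LazyGraph FrozenCache SmartCache])
  take LazyGraph:  [LazyGraph AsyncIndex TinyIndex LazyPool LocalEvent object] + [FrozenCache LocalEvent object] + [SmartCache RemoteView SmartEvent TinyIndex LazyPool LocalEvent object] + [LazyGraph FrozenCache SmartCache]
  take AsyncIndex:  [AsyncIndex TinyIndex LazyPool LocalEvent object] + [FrozenCache LocalEvent object] + [SmartCache RemoteView SmartEvent TinyIndex LazyPool LocalEvent object] + [FrozenCache SmartCache]
  take FrozenCache:  [TinyIndex LazyPool LocalEvent object] + [FrozenCache LocalEvent object] + [SmartCache RemoteView SmartEvent TinyIndex LazyPool LocalEvent object] + [FrozenCache SmartCache]
  take SmartCache:  [TinyIndex LazyPool LocalEvent object] + [LocalEvent object] + [SmartCache RemoteView SmartEvent TinyIndex LazyPool LocalEvent object] + [SmartCache]
  take RemoteView:  [TinyIndex LazyPool LocalEvent object] + [LocalEvent object] + [RemoteView SmartEvent TinyIndex LazyPool LocalEvent object]
  take SmartEvent:  [TinyIndex LazyPool LocalEvent object] + [LocalEvent object] + [SmartEvent TinyIndex LazyPool LocalEvent object]
  take TinyIndex:  [TinyIndex LazyPool LocalEvent object] + [LocalEvent object] + [TinyIndex LazyPool LocalEvent object]
  take LazyPool:  [LazyPool LocalEvent object] + [LocalEvent object] + [LazyPool LocalEvent object]
  take LocalEvent:  [LocalEvent object] + [LocalEvent object] + [LocalEvent object]
  take object:  [object] + [object] + [object]
MRO: FastCache LazyGraph AsyncIndex FrozenCache SmartCache RemoteView SmartEvent TinyIndex LazyPool LocalEvent object
RemoteView sits at index 5.

5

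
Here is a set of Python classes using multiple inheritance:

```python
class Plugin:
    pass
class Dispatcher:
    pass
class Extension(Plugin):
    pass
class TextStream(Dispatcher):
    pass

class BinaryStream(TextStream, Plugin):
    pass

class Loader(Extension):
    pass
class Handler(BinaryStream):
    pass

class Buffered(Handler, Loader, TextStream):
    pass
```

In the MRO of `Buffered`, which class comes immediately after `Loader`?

TextStream

L[Buffered] = Buffered + merge(L[Handler], L[Loader], L[TextStream], [Handler Loader TextStream])
  take Handler:  [Handler BinaryStream TextStream Dispatcher Plugin object] + [Loader Extension Plugin object] + [TextStream Dispatcher object] + [Handler Loader TextStream]
  take BinaryStream:  [BinaryStream TextStream Dispatcher Plugin object] + [Loader Extension Plugin object] + [TextStream Dispatcher object] + [Loader TextStream]
  take Loader:  [TextStream Dispatcher Plugin object] + [Loader Extension Plugin object] + [TextStream Dispatcher object] + [Loader TextStream]
  take TextStream:  [TextStream Dispatcher Plugin object] + [Extension Plugin object] + [TextStream Dispatcher object] + [TextStream]
  take Dispatcher:  [Dispatcher Plugin object] + [Extension Plugin object] + [Dispatcher object]
  take Extension:  [Plugin object] + [Extension Plugin object] + [object]
  take Plugin:  [Plugin object] + [Plugin object] + [object]
  take object:  [object] + [object] + [object]
MRO: Buffered Handler BinaryStream Loader TextStream Dispatcher Extension Plugin object
Loader is at position 3; next is TextStream.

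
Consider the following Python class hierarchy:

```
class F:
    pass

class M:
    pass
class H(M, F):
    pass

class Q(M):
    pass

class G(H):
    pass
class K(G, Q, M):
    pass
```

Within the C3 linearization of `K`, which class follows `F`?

L[K] = K + merge(L[G], L[Q], L[M], [G Q M])
  take G:  [G H M F object] + [Q M object] + [M object] + [G Q M]
  take H:  [H M F object] + [Q M object] + [M object] + [Q M]
  take Q:  [M F object] + [Q M object] + [M object] + [Q M]
  take M:  [M F object] + [M object] + [M object] + [M]
  take F:  [F object] + [object] + [object]
  take object:  [object] + [object] + [object]
MRO: K G H Q M F object
F is at position 5; next is object.

object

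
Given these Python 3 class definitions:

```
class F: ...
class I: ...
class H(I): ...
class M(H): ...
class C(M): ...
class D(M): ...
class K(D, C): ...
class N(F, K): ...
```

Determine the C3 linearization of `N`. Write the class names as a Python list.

L[N] = N + merge(L[F], L[K], [F K])
  take F:  [F object] + [K D C M H I object] + [F K]
  take K:  [object] + [K D C M H I object] + [K]
  take D:  [object] + [D C M H I object]
  take C:  [object] + [C M H I object]
  take M:  [object] + [M H I object]
  take H:  [object] + [H I object]
  take I:  [object] + [I object]
  take object:  [object] + [object]

[N, F, K, D, C, M, H, I, object]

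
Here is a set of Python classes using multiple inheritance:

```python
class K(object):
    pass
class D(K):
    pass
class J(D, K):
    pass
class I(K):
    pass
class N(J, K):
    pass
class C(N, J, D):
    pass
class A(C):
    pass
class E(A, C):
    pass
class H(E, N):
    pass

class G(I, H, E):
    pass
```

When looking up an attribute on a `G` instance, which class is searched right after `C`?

L[G] = G + merge(L[I], L[H], L[E], [I H E])
  take I:  [I K object] + [H E A C N J D K object] + [E A C N J D K object] + [I H E]
  take H:  [K object] + [H E A C N J D K object] + [E A C N J D K object] + [H E]
  take E:  [K object] + [E A C N J D K object] + [E A C N J D K object] + [E]
  take A:  [K object] + [A C N J D K object] + [A C N J D K object]
  take C:  [K object] + [C N J D K object] + [C N J D K object]
  take N:  [K object] + [N J D K object] + [N J D K object]
  take J:  [K object] + [J D K object] + [J D K object]
  take D:  [K object] + [D K object] + [D K object]
  take K:  [K object] + [K object] + [K object]
  take object:  [object] + [object] + [object]
MRO: G I H E A C N J D K object
C is at position 5; next is N.

N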